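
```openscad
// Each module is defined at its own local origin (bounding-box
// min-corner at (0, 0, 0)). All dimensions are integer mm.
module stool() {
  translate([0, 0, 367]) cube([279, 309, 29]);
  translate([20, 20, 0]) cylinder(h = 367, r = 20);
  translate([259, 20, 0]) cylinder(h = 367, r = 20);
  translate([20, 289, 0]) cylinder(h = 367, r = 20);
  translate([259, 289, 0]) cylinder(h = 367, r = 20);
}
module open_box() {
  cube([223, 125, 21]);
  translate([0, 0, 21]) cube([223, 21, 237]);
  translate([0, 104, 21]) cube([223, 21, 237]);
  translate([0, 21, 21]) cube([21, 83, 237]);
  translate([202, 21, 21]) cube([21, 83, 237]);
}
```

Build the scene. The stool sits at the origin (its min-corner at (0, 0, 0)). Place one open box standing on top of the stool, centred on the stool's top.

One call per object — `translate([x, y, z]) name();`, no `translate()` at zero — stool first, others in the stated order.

stool();
translate([28, 92, 396]) open_box();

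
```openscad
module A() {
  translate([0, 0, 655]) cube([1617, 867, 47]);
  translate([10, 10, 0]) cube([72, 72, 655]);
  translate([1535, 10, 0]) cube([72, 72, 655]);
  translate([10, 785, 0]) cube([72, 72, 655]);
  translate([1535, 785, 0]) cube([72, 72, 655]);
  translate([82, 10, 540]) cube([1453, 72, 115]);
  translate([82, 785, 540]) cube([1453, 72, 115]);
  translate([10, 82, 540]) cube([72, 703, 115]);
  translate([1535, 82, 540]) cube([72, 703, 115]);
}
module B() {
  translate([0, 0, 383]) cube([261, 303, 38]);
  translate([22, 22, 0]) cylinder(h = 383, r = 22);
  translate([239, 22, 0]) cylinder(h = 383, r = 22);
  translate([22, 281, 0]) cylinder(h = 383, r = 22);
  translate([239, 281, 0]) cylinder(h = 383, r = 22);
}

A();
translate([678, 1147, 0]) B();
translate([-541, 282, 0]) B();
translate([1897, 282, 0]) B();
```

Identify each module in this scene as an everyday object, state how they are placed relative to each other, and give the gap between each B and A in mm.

Each stool's nearest face is 280 mm from the table's bounding box.

A is a table. B is a stool. Three stools sit around the table at the +y, −x, +x sides. The gap between each stool and the table is 280 mm.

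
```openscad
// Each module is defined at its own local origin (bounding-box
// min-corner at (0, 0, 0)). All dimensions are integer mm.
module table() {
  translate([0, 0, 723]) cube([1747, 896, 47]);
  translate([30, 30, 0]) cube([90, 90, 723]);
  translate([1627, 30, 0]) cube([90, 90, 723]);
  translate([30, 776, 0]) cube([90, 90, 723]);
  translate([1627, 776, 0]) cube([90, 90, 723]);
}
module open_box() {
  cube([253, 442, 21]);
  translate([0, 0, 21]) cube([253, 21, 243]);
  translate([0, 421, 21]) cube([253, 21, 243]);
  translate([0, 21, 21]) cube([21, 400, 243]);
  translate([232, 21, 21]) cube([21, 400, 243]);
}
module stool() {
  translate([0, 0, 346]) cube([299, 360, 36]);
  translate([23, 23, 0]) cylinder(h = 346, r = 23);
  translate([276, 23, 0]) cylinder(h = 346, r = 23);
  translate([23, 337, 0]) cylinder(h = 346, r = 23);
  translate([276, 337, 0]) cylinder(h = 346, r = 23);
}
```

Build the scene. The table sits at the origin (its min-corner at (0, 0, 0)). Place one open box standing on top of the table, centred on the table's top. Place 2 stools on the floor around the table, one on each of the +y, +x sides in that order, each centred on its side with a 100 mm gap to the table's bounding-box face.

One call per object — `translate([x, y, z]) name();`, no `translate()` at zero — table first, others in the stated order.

table();
translate([747, 227, 770]) open_box();
translate([724, 996, 0]) stool();
translate([1847, 268, 0]) stool();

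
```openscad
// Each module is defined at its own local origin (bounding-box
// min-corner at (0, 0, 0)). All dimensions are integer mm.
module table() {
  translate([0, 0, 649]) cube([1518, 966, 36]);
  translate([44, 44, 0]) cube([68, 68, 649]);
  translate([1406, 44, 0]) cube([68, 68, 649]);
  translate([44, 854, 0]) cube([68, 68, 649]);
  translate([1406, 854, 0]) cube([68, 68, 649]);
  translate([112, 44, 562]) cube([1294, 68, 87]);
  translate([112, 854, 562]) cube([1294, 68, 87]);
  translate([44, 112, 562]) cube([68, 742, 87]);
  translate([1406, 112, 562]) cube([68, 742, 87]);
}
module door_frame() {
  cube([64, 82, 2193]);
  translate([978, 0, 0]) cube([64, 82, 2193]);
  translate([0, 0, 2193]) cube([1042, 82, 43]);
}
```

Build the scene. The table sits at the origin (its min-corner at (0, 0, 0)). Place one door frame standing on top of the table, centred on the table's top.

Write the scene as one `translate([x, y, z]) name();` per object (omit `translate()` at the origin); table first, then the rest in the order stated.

table();
translate([238, 442, 685]) door_frame();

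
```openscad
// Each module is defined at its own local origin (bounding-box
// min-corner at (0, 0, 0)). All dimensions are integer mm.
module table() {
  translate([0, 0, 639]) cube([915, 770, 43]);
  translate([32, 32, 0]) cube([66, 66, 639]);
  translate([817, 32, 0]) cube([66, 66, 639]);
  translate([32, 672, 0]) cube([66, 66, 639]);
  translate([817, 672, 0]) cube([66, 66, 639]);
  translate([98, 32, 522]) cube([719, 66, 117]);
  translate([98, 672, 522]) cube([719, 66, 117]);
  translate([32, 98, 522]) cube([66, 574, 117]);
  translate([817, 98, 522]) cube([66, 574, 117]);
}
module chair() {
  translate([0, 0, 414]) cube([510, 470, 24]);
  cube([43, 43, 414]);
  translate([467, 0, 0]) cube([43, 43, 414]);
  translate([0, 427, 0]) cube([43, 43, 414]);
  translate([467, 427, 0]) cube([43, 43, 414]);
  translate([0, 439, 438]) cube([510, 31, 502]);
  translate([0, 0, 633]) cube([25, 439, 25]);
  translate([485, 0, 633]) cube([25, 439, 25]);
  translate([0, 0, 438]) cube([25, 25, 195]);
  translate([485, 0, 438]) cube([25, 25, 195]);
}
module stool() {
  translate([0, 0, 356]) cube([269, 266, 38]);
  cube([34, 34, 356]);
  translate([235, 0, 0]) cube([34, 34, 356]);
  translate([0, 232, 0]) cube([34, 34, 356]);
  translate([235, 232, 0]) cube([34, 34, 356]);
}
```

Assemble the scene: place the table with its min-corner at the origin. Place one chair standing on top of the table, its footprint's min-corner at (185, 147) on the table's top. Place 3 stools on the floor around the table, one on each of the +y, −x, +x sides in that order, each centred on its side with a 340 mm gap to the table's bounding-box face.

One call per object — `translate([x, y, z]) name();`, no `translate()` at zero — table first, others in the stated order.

table();
translate([185, 147, 682]) chair();
translate([323, 1110, 0]) stool();
translate([-609, 252, 0]) stool();
translate([1255, 252, 0]) stool();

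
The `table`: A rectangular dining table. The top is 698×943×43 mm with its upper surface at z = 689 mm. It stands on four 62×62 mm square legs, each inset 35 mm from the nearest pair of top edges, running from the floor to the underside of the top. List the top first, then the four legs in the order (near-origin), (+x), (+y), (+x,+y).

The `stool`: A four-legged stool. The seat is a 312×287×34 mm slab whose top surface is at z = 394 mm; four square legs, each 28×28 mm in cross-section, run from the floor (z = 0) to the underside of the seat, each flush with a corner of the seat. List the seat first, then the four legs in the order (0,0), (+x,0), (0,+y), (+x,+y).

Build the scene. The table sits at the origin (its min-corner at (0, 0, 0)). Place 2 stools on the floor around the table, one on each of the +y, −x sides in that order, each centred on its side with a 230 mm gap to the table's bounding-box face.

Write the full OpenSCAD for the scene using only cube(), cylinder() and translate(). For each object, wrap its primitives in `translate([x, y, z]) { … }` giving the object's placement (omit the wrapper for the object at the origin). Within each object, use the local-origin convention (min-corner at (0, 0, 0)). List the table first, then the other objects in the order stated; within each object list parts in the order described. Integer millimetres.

translate([0, 0, 646]) cube([698, 943, 43]);
translate([35, 35, 0]) cube([62, 62, 646]);
translate([601, 35, 0]) cube([62, 62, 646]);
translate([35, 846, 0]) cube([62, 62, 646]);
translate([601, 846, 0]) cube([62, 62, 646]);
translate([193, 1173, 0]) {
  translate([0, 0, 360]) cube([312, 287, 34]);
  cube([28, 28, 360]);
  translate([284, 0, 0]) cube([28, 28, 360]);
  translate([0, 259, 0]) cube([28, 28, 360]);
  translate([284, 259, 0]) cube([28, 28, 360]);
}
translate([-542, 328, 0]) {
  translate([0, 0, 360]) cube([312, 287, 34]);
  cube([28, 28, 360]);
  translate([284, 0, 0]) cube([28, 28, 360]);
  translate([0, 259, 0]) cube([28, 28, 360]);
  translate([284, 259, 0]) cube([28, 28, 360]);
}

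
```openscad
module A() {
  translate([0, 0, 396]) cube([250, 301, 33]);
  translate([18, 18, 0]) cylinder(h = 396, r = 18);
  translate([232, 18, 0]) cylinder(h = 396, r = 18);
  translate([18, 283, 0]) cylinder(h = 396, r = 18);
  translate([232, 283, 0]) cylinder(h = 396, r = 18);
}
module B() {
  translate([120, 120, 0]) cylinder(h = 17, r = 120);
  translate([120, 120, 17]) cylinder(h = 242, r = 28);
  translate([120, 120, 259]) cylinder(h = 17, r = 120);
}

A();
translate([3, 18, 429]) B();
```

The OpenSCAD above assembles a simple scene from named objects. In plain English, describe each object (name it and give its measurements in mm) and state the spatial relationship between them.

A is a four-legged stool. The seat is a 250×301×33 mm slab whose top surface is at z = 429 mm; four round legs, each 36 mm in diameter, run from the floor (z = 0) to the underside of the seat, each leg's axis is inset half a diameter from the nearest pair of seat edges (so the leg's bounding box is flush with the corner).

B is a spool: two coaxial disc flanges of radius 120 mm and thickness 17 mm, joined by a core cylinder of radius 28 mm and height 242 mm. The lower flange rests on z = 0 and the three cylinders share a vertical axis.

The spool is on top of the stool.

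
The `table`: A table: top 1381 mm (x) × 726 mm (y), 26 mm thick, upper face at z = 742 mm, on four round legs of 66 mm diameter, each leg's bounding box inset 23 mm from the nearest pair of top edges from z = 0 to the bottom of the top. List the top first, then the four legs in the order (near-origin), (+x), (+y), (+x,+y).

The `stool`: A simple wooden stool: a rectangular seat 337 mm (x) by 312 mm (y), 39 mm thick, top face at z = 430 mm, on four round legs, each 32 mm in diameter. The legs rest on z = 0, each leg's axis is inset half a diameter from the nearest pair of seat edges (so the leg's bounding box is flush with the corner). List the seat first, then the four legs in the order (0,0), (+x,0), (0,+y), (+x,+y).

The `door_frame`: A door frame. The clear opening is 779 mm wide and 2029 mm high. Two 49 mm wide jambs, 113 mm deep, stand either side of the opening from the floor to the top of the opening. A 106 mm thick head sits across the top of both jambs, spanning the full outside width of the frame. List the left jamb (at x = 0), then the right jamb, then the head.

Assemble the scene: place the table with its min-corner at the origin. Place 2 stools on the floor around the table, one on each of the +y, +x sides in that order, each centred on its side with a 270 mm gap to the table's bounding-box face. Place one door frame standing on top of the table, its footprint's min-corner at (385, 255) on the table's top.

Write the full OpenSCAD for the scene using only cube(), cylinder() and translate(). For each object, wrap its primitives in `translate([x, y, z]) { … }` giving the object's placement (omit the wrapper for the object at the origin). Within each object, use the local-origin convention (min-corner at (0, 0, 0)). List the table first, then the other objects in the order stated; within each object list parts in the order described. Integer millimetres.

translate([0, 0, 716]) cube([1381, 726, 26]);
translate([56, 56, 0]) cylinder(h = 716, r = 33);
translate([1325, 56, 0]) cylinder(h = 716, r = 33);
translate([56, 670, 0]) cylinder(h = 716, r = 33);
translate([1325, 670, 0]) cylinder(h = 716, r = 33);
translate([522, 996, 0]) {
  translate([0, 0, 391]) cube([337, 312, 39]);
  translate([16, 16, 0]) cylinder(h = 391, r = 16);
  translate([321, 16, 0]) cylinder(h = 391, r = 16);
  translate([16, 296, 0]) cylinder(h = 391, r = 16);
  translate([321, 296, 0]) cylinder(h = 391, r = 16);
}
translate([1651, 207, 0]) {
  translate([0, 0, 391]) cube([337, 312, 39]);
  translate([16, 16, 0]) cylinder(h = 391, r = 16);
  translate([321, 16, 0]) cylinder(h = 391, r = 16);
  translate([16, 296, 0]) cylinder(h = 391, r = 16);
  translate([321, 296, 0]) cylinder(h = 391, r = 16);
}
translate([385, 255, 742]) {
  cube([49, 113, 2029]);
  translate([828, 0, 0]) cube([49, 113, 2029]);
  translate([0, 0, 2029]) cube([877, 113, 106]);
}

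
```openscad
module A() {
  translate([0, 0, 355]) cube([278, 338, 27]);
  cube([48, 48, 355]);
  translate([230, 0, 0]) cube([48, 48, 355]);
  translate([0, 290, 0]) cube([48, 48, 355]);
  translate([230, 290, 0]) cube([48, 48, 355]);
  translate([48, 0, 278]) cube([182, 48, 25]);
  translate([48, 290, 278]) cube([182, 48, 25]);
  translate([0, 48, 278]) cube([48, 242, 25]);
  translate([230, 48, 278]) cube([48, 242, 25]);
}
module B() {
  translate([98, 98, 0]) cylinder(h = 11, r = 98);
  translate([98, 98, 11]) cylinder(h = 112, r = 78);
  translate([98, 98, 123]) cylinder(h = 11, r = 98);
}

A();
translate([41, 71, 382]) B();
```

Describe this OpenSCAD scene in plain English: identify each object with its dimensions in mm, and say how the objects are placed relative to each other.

A is a four-legged stool. The seat is 278×338 mm, 27 mm thick, top at z = 382 mm. It stands on four square legs, each 48×48 mm in cross-section, from z = 0 to the seat underside, each flush with a corner of the seat. Four stretchers, 48 mm wide and 25 mm tall, connect adjacent legs with their undersides at z = 278 mm, each running between the inner faces of the legs it joins and aligned with the legs' outer faces on the other axis.

B is a spool: two coaxial disc flanges of radius 98 mm and thickness 11 mm, joined by a core cylinder of radius 78 mm and height 112 mm. The lower flange rests on z = 0 and the three cylinders share a vertical axis.

The spool is on top of the stool, centred.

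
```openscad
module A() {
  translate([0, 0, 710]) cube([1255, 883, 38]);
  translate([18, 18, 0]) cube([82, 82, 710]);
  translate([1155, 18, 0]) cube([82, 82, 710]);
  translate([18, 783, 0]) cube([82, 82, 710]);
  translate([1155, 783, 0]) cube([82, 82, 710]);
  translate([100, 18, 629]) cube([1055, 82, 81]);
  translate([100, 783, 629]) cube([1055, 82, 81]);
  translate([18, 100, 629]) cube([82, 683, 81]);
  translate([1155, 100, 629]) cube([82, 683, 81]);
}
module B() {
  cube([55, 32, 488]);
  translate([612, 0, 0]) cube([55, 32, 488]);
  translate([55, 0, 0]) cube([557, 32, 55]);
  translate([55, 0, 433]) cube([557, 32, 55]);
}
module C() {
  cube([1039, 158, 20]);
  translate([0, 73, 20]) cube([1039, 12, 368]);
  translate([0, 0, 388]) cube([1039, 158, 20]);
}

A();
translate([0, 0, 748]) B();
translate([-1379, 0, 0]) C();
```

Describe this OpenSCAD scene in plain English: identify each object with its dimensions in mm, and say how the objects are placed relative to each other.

A is a table: top 1255 mm (x) × 883 mm (y), 38 mm thick, upper face at z = 748 mm, on four 82×82 mm square legs, each inset 18 mm from the nearest pair of top edges, running from z = 0 to the bottom of the top. Four apron rails, 82 mm thick and 81 mm tall, run between adjacent legs with their top edges flush with the underside of the top and their outer faces flush with the legs' outer faces.

B is a picture frame with a 557×378 mm rectangular opening (x by z) and a uniform 55 mm border on every side. Frame depth is 32 mm along y. It is built from two vertical stiles running the full outside height and two horizontal rails spanning the gap between the stiles.

C is an I-beam lying along x, 1039 mm long. Overall section height 408 mm. Two flanges 158 mm wide (y) and 20 mm thick, one on the floor and one at the top; a web 12 mm thick runs between them, centred on the flange width.

The picture frame is on top of the table. The I-beam is on the floor beside the table on its −x side.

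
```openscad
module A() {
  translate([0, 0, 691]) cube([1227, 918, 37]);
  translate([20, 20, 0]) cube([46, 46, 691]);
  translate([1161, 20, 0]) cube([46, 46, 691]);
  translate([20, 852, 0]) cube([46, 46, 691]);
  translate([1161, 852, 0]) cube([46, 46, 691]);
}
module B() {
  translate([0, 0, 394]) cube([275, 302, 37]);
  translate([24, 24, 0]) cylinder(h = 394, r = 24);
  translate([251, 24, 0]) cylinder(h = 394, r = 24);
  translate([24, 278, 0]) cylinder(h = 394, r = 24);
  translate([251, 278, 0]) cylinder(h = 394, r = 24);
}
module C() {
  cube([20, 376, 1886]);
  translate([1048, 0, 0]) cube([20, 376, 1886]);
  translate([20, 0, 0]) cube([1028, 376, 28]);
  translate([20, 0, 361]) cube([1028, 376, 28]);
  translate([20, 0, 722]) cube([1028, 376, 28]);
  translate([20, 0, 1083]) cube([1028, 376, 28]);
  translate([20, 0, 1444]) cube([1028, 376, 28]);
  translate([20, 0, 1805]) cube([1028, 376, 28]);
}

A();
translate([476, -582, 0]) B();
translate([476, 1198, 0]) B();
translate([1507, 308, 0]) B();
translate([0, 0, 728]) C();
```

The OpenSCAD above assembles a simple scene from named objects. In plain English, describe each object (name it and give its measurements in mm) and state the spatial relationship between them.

A is a table: top 1227 mm (x) × 918 mm (y), 37 mm thick, upper face at z = 728 mm, on four 46×46 mm square legs, each inset 20 mm from the nearest pair of top edges, running from z = 0 to the bottom of the top.

B is a four-legged stool. The seat is 275×302 mm, 37 mm thick, top at z = 431 mm. It stands on four round legs, each 48 mm in diameter, from z = 0 to the seat underside, each leg's axis is inset half a diameter from the nearest pair of seat edges (so the leg's bounding box is flush with the corner).

C is a bookshelf 1068 mm wide overall, 376 mm deep and 1886 mm tall. The two sides are 20 mm thick vertical panels. 6 horizontal shelves of 28 mm thickness span between the inner faces of the sides; the lowest shelf sits on the floor and shelves are stacked with a clear vertical gap of 333 mm between each pair.

Three stools sit around the table at the −y, +y, +x sides. The bookshelf is on top of the table.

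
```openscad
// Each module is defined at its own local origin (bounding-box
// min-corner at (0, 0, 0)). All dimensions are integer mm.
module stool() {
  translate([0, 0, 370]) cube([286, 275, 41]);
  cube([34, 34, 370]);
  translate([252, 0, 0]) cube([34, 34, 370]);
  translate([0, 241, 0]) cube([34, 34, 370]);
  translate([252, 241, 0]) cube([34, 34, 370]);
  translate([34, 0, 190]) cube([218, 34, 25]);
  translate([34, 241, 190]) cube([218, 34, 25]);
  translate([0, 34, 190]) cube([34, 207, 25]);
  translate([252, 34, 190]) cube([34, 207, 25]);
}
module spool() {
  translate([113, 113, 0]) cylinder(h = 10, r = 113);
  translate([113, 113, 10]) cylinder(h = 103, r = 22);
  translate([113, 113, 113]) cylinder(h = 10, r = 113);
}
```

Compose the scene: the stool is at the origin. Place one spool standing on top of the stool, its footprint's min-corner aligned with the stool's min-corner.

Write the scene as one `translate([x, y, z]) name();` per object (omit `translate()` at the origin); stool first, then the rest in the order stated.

stool();
translate([0, 0, 411]) spool();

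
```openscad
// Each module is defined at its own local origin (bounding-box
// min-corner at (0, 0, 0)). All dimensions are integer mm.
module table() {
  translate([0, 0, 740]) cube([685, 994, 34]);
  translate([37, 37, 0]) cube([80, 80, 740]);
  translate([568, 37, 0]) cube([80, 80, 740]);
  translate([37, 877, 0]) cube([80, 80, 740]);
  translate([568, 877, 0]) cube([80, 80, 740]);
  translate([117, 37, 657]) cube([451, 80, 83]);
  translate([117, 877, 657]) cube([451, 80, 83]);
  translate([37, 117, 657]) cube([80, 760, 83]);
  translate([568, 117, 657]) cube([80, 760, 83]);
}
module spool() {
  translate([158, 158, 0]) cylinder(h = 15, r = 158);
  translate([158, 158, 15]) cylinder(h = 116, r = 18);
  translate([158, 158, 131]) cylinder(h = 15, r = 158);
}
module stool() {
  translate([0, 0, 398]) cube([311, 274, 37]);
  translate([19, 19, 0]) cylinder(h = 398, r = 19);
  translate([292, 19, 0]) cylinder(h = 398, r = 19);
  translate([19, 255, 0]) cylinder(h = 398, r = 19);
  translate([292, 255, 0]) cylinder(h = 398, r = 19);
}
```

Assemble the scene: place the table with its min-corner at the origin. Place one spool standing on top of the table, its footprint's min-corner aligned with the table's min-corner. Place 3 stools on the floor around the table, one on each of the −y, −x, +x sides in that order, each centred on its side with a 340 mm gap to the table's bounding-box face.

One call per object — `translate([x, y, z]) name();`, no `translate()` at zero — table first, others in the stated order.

table();
translate([0, 0, 774]) spool();
translate([187, -614, 0]) stool();
translate([-651, 360, 0]) stool();
translate([1025, 360, 0]) stool();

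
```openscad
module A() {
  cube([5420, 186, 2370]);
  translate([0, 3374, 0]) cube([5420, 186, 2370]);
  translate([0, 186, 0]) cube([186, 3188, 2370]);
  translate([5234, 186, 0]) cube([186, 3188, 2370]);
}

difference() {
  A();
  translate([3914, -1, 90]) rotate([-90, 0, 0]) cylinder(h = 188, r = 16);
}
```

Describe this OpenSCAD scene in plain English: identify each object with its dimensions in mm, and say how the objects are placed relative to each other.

A is a box-shaped house frame (walls only): outside footprint 5420×3560 mm, wall height 2370 mm, wall thickness 186 mm. The two y-facing walls run the full x-width; the two x-facing walls fit between the inner faces of the y-facing walls.

The house frame has a circular hole of radius 16 mm through its front wall, centred at (x = 3914, z = 90).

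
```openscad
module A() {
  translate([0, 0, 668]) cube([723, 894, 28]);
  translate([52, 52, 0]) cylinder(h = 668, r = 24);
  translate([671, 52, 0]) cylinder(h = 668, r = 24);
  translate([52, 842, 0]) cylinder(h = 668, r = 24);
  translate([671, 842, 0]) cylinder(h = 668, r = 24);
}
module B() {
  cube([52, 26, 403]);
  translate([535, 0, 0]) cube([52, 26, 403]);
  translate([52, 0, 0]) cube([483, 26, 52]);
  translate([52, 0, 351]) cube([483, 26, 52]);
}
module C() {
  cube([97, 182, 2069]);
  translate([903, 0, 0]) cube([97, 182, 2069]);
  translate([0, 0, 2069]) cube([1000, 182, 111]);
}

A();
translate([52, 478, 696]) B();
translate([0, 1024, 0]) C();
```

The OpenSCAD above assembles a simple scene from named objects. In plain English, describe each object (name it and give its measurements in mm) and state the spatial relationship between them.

A is a table with a 723×894 mm rectangular top, 28 mm thick, top surface at z = 696 mm, supported by four round legs of 48 mm diameter, each leg's bounding box inset 28 mm from the nearest pair of top edges, running from the floor.

B is a rectangular picture frame lying in the x–z plane (depth along y). The opening is 483 mm wide (x) by 299 mm tall (z), surrounded by a border 52 mm wide on all four sides. The frame is 26 mm deep and is made of two full-height vertical stiles with two horizontal rails fitted between them.

C is a door frame. The clear opening is 806 mm wide and 2069 mm high. Two 97 mm wide jambs, 182 mm deep, stand either side of the opening from the floor to the top of the opening. A 111 mm thick head sits across the top of both jambs, spanning the full outside width of the frame.

The picture frame is on top of the table. The door frame is on the floor beside the table on its +y side.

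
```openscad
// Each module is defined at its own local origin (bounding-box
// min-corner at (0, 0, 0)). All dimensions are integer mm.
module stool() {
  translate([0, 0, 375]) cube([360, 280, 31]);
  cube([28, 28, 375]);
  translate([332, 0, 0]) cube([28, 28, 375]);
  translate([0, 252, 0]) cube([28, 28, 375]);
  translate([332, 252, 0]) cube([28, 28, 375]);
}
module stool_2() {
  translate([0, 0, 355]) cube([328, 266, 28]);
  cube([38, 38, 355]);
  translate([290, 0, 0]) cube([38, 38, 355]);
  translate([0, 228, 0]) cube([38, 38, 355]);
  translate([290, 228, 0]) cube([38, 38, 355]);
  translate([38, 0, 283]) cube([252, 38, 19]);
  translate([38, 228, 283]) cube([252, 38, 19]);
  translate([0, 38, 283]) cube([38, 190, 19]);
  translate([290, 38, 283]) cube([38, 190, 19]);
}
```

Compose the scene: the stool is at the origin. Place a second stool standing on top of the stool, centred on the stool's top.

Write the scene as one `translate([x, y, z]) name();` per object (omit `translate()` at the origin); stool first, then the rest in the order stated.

stool();
translate([16, 7, 406]) stool_2();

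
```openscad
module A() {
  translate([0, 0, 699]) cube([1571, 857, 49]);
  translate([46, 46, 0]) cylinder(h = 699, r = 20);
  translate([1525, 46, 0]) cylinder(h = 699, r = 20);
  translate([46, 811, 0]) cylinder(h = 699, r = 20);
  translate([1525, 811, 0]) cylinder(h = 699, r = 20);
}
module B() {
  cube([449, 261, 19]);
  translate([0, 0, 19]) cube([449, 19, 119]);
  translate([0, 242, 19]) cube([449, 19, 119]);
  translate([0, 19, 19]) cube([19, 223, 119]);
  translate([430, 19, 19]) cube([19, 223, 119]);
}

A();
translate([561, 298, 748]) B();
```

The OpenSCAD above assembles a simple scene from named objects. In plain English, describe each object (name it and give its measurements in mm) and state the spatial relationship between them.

A is a table with a 1571×857 mm rectangular top, 49 mm thick, top surface at z = 748 mm, supported by four round legs of 40 mm diameter, each leg's bounding box inset 26 mm from the nearest pair of top edges, running from the floor.

B is an open-topped rectangular box: outside dimensions 449×261×138 mm, with a uniform wall and base thickness of 19 mm. The base is a full 449×261 slab on the floor; four walls sit on top of the base. The front and back walls (the −y and +y sides) span the full width; the two side walls fit between them.

The open box is on top of the table, centred.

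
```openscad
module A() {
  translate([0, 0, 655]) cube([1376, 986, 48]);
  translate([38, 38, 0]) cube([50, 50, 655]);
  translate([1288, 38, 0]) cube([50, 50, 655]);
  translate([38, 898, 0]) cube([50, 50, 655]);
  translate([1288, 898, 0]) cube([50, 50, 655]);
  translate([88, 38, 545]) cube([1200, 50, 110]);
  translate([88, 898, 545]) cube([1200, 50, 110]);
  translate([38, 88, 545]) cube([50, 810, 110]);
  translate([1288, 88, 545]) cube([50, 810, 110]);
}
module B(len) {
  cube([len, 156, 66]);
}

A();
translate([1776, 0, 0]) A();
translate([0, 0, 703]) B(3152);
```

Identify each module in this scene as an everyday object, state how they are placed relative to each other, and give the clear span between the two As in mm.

A is a table. B is a beam. A beam spans the tops of two tables. The clear span between the two tables is 400 mm.

Second table starts at x = 1776; first ends at x = 1376; clear span = 1776 − 1376 = 400 mm.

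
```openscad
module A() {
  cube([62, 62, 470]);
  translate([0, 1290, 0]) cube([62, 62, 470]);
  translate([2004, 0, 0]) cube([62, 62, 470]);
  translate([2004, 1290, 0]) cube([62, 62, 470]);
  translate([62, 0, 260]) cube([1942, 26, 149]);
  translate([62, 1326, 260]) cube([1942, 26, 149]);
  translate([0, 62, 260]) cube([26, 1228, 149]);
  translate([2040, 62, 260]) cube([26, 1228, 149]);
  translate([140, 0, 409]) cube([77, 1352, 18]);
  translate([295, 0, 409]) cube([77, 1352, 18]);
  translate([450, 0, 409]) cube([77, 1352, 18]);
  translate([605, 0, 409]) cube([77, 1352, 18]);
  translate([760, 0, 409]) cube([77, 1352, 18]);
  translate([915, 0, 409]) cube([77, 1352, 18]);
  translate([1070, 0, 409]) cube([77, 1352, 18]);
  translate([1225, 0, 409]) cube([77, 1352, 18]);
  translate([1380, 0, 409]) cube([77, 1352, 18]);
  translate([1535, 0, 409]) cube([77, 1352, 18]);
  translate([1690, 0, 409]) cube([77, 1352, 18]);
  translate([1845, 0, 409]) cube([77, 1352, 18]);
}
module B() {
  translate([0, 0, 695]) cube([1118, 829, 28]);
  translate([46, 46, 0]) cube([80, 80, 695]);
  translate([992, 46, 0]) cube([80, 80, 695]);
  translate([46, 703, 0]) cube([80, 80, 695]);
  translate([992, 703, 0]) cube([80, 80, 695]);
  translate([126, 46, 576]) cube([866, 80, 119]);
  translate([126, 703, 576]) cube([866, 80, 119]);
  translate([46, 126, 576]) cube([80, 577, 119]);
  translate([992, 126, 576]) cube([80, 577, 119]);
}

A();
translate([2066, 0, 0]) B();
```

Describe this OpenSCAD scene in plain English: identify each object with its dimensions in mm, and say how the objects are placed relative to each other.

A is a bed frame 2066 mm long (x) by 1352 mm wide (y). Four 62×62 mm corner posts, 470 mm tall, at the corners of the footprint. Four rails of 26 mm thickness and 149 mm height run between adjacent posts with their undersides at z = 260 mm, their outer faces flush with the outside of the frame (the two x-running rails run between the posts' inner faces; the two y-running rails run between the posts' inner faces). 12 slats, each 77 mm wide (x) and 18 mm thick, lie across the top of the two x-running rails, running the full 1352 mm width of the frame in y; the slats are evenly spaced along x between the inner faces of the end posts with equal gaps (rounded down to the nearest mm) at the −x end and between each pair — any rounding remainder accumulates at the +x end.

B is a table: top 1118 mm (x) × 829 mm (y), 28 mm thick, upper face at z = 723 mm, on four 80×80 mm square legs, each inset 46 mm from the nearest pair of top edges, running from z = 0 to the bottom of the top. Four apron rails, 80 mm thick and 119 mm tall, run between adjacent legs with their top edges flush with the underside of the top and their outer faces flush with the legs' outer faces.

The table is against the bed frame's +x side, with their −y faces flush.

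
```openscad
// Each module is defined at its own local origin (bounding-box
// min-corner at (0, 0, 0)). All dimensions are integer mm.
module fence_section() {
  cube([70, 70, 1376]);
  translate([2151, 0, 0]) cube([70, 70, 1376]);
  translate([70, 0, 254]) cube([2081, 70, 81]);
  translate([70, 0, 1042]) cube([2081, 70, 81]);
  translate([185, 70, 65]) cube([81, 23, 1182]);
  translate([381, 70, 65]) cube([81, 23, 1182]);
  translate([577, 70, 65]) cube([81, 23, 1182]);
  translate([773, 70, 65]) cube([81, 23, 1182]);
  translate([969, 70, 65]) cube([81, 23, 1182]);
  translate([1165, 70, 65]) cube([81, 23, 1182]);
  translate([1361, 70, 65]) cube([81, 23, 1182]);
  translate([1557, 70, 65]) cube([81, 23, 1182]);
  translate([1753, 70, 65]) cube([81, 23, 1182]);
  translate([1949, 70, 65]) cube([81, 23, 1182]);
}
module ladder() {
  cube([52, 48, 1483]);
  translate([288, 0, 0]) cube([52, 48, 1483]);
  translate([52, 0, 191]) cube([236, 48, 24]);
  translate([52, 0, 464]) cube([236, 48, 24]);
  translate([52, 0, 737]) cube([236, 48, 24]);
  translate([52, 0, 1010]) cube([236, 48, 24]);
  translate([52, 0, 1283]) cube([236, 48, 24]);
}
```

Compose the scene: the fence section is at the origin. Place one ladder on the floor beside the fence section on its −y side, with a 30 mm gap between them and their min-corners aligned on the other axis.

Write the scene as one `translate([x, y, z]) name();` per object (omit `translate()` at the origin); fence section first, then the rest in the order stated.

fence_section();
translate([0, -78, 0]) ladder();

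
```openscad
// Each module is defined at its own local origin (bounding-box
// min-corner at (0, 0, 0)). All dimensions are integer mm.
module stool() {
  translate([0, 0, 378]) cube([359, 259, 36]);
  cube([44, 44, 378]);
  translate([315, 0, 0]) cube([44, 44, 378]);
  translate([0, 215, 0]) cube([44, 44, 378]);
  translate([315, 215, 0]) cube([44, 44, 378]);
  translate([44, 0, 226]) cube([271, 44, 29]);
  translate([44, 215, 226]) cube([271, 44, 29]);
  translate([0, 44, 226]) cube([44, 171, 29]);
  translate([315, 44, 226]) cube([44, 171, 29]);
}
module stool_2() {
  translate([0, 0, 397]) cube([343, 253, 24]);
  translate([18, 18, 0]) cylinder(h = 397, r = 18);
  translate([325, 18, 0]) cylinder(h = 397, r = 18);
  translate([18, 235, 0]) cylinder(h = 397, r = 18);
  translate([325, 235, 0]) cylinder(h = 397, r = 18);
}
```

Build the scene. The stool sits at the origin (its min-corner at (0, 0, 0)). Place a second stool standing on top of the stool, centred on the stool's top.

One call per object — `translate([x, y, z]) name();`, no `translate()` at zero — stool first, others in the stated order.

stool();
translate([8, 3, 414]) stool_2();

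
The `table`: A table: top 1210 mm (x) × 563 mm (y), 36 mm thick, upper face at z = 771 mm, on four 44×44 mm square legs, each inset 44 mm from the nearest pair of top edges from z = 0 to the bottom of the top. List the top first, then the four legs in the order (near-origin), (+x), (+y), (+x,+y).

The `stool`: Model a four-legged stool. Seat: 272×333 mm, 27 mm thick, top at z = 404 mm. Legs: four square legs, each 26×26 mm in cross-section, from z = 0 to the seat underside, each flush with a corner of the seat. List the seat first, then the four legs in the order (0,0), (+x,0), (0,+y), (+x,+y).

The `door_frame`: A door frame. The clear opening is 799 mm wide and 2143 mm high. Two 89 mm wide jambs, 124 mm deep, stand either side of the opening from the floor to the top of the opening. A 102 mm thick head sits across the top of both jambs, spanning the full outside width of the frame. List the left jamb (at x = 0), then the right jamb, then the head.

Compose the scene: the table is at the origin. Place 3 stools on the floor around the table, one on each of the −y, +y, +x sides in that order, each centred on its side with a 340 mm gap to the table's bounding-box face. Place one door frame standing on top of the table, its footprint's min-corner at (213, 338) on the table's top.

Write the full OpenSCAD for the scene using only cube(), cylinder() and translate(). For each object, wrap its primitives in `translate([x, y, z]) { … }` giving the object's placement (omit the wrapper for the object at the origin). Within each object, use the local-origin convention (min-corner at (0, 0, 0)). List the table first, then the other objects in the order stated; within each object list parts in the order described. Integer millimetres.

translate([0, 0, 735]) cube([1210, 563, 36]);
translate([44, 44, 0]) cube([44, 44, 735]);
translate([1122, 44, 0]) cube([44, 44, 735]);
translate([44, 475, 0]) cube([44, 44, 735]);
translate([1122, 475, 0]) cube([44, 44, 735]);
translate([469, -673, 0]) {
  translate([0, 0, 377]) cube([272, 333, 27]);
  cube([26, 26, 377]);
  translate([246, 0, 0]) cube([26, 26, 377]);
  translate([0, 307, 0]) cube([26, 26, 377]);
  translate([246, 307, 0]) cube([26, 26, 377]);
}
translate([469, 903, 0]) {
  translate([0, 0, 377]) cube([272, 333, 27]);
  cube([26, 26, 377]);
  translate([246, 0, 0]) cube([26, 26, 377]);
  translate([0, 307, 0]) cube([26, 26, 377]);
  translate([246, 307, 0]) cube([26, 26, 377]);
}
translate([1550, 115, 0]) {
  translate([0, 0, 377]) cube([272, 333, 27]);
  cube([26, 26, 377]);
  translate([246, 0, 0]) cube([26, 26, 377]);
  translate([0, 307, 0]) cube([26, 26, 377]);
  translate([246, 307, 0]) cube([26, 26, 377]);
}
translate([213, 338, 771]) {
  cube([89, 124, 2143]);
  translate([888, 0, 0]) cube([89, 124, 2143]);
  translate([0, 0, 2143]) cube([977, 124, 102]);
}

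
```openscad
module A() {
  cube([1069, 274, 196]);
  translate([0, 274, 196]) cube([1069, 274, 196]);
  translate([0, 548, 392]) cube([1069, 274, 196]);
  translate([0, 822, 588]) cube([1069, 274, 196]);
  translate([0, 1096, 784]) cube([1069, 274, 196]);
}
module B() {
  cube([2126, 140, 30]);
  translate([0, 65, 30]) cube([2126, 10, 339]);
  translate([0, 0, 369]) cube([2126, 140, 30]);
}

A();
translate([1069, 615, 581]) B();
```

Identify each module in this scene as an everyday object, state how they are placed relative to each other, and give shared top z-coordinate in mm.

A is a staircase. B is an I-beam. The I-beam is beside the staircase with their tops flush at z = 980. The shared top z-coordinate is 980 mm.

Both tops at z = 980 mm.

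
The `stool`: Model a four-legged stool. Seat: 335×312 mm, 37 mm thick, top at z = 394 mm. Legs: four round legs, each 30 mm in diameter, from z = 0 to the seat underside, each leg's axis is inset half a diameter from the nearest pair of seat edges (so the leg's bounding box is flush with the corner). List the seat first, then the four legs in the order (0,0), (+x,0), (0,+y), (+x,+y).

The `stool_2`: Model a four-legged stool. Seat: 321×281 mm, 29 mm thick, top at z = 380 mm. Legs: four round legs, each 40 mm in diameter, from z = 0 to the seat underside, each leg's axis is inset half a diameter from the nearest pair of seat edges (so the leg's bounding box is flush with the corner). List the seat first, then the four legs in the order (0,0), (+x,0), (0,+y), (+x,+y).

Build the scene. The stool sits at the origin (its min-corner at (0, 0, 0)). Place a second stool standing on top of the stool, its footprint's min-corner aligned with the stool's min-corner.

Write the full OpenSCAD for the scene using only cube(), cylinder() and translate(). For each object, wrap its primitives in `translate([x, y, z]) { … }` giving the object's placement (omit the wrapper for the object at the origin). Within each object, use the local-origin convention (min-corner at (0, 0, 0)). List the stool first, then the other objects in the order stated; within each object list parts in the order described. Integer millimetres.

translate([0, 0, 357]) cube([335, 312, 37]);
translate([15, 15, 0]) cylinder(h = 357, r = 15);
translate([320, 15, 0]) cylinder(h = 357, r = 15);
translate([15, 297, 0]) cylinder(h = 357, r = 15);
translate([320, 297, 0]) cylinder(h = 357, r = 15);
translate([0, 0, 394]) {
  translate([0, 0, 351]) cube([321, 281, 29]);
  translate([20, 20, 0]) cylinder(h = 351, r = 20);
  translate([301, 20, 0]) cylinder(h = 351, r = 20);
  translate([20, 261, 0]) cylinder(h = 351, r = 20);
  translate([301, 261, 0]) cylinder(h = 351, r = 20);
}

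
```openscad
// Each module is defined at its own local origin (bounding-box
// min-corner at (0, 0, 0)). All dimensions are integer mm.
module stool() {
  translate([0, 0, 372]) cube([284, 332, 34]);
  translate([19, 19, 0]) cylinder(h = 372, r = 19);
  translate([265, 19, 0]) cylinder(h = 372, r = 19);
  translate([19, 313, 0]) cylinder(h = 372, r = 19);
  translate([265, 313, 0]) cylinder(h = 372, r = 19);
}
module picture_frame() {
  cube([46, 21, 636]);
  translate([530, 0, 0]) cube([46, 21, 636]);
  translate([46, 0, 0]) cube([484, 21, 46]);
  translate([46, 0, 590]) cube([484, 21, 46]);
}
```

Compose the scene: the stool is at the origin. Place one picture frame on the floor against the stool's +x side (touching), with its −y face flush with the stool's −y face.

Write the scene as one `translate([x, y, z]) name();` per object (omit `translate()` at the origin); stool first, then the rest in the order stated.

stool();
translate([284, 0, 0]) picture_frame();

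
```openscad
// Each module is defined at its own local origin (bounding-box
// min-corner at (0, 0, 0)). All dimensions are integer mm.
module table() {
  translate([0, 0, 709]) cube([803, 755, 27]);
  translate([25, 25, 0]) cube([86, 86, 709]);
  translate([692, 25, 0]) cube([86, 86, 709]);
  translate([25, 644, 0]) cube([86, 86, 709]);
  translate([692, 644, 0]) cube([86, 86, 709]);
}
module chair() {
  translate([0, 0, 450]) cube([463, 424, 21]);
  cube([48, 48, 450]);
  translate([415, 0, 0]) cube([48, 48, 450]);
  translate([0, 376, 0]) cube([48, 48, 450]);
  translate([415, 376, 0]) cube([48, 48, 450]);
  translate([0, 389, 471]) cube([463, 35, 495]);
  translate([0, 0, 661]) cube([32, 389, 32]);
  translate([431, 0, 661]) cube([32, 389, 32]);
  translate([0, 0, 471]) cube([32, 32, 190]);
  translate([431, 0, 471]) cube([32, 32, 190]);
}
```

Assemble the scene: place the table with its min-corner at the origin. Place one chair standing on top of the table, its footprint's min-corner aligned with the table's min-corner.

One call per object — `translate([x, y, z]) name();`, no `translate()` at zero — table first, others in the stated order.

table();
translate([0, 0, 736]) chair();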